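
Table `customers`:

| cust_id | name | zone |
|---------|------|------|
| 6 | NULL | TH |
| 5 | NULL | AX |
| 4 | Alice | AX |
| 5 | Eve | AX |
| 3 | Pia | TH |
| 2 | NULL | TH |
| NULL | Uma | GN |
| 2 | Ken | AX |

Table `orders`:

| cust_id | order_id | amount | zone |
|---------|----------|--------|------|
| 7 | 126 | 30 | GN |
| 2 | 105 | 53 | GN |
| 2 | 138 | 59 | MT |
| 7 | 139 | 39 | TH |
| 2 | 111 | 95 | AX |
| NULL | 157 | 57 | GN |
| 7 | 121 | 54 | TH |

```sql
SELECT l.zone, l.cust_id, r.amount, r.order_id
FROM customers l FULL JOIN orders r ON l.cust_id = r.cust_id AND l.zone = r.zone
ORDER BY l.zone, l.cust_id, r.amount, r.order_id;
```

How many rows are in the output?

FULL OUTER JOIN keeps every row from both sides; unmatched rows get NULL for the other side's columns.
Matching on l.cust_id = r.cust_id AND l.zone = r.zone. A NULL in a compared column never satisfies the condition.
- l[0] cust_id=6, zone=TH → no match; kept with NULLs on the r side.
- l[1] cust_id=5, zone=AX → no match; kept with NULLs on the r side.
- l[2] cust_id=4, zone=AX → no match; kept with NULLs on the r side.
- l[3] cust_id=5, zone=AX → no match; kept with NULLs on the r side.
- l[4] cust_id=3, zone=TH → no match; kept with NULLs on the r side.
- l[5] cust_id=2, zone=TH → no match; kept with NULLs on the r side.
- l[6] cust_id=NULL, zone=GN → no match; kept with NULLs on the r side.
- l[7] cust_id=2, zone=AX → 1 match(es) in r → 1 row(s).
- 6 row(s) from r found no l partner → padded with NULL.
Total: 1 matched + 13 padded = 14 rows.

14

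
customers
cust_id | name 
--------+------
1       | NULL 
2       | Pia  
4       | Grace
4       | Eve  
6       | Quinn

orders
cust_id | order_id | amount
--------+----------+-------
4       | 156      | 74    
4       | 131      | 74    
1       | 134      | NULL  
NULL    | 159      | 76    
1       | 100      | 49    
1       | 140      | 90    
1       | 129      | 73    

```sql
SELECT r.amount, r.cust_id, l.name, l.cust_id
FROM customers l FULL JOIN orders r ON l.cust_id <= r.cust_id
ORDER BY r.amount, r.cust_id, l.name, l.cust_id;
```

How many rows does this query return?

FULL OUTER JOIN keeps every row from both sides; unmatched rows get NULL for the other side's columns.
Matching on l.cust_id <= r.cust_id. A NULL in a compared column never satisfies the condition.
- l (cust_id=1) pairs with 6 row(s) of r.
- l (cust_id=2) pairs with 2 row(s) of r.
- l (cust_id=4) pairs with 2 row(s) of r.
- l (cust_id=4) pairs with 2 row(s) of r.
- l (cust_id=6) has no partner → padded with NULL.
- 1 r row(s) had no l match → kept, l columns NULL.
Total: 12 matched + 2 padded = 14 rows.

14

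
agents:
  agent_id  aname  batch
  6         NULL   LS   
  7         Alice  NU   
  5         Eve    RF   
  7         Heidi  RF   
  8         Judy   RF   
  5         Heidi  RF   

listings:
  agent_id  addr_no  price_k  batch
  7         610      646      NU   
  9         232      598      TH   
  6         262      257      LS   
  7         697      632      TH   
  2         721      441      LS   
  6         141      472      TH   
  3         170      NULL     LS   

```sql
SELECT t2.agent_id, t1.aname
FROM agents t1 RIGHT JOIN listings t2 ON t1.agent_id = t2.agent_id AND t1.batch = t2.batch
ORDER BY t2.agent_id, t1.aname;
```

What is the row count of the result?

RIGHT JOIN keeps every row from `listings`; unmatched rows get NULL for `agents`'s columns.
Matching on t1.agent_id = t2.agent_id AND t1.batch = t2.batch.
Matched pairs: 2; unmatched t2 rows kept: 5.
Total: 2 matched + 5 padded = 7 rows.

7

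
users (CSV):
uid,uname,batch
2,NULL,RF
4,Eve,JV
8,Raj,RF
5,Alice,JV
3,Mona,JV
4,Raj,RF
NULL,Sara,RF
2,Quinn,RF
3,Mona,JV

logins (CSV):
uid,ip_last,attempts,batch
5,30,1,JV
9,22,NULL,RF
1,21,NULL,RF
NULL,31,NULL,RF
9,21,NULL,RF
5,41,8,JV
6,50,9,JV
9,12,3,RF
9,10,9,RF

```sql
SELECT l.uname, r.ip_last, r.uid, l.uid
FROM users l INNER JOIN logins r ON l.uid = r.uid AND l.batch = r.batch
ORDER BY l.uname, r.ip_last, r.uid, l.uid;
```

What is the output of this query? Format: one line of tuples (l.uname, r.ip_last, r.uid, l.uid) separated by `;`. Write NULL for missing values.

INNER JOIN keeps only pairs where the ON condition holds.
Matching on l.uid = r.uid AND l.batch = r.batch. A NULL in a compared column never satisfies the condition.
- uid=2, batch=RF: no matching r row, dropped.
- uid=4, batch=JV: no matching r row, dropped.
- uid=8, batch=RF: no matching r row, dropped.
- uid=5, batch=JV: 2 matching r row(s), so 2 row(s) emitted.
- uid=3, batch=JV: no matching r row, dropped.
- uid=4, batch=RF: no matching r row, dropped.
- uid=NULL, batch=RF: no matching r row, dropped.
- uid=2, batch=RF: no matching r row, dropped.
- uid=3, batch=JV: no matching r row, dropped.
After projecting and ordering:
l.uname | r.ip_last | r.uid | l.uid
Alice | 30 | 5 | 5
Alice | 41 | 5 | 5

(Alice, 30, 5, 5); (Alice, 41, 5, 5)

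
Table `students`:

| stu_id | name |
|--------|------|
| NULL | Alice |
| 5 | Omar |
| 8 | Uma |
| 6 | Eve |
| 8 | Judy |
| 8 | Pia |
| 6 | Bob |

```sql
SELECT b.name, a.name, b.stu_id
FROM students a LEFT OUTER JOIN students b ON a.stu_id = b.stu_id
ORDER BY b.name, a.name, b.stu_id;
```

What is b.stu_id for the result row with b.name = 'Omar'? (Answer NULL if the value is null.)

5

LEFT JOIN keeps every row from `students a`; unmatched rows get NULL for `students b`'s columns.
Matching on a.stu_id = b.stu_id. A NULL in a compared column never satisfies the condition.
- a (stu_id=NULL) has no partner → padded with NULL.
- a (stu_id=5) pairs with 1 row(s) of b.
- a (stu_id=8) pairs with 3 row(s) of b.
- a (stu_id=6) pairs with 2 row(s) of b.
- a (stu_id=8) pairs with 3 row(s) of b.
- a (stu_id=8) pairs with 3 row(s) of b.
- a (stu_id=6) pairs with 2 row(s) of b.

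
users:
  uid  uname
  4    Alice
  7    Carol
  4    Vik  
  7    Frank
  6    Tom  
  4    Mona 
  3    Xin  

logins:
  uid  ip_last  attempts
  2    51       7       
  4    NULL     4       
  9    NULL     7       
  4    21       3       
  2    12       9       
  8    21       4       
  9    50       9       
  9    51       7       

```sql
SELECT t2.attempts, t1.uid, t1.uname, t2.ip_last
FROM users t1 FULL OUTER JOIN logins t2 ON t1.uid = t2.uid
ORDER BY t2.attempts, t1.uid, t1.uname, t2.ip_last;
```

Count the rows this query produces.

FULL OUTER JOIN keeps every row from both sides; unmatched rows get NULL for the other side's columns.
Matching on t1.uid = t2.uid.
- t1 row (uid=4): matches 2 t2 row(s) → 2 output row(s).
- t1 row (uid=7): no match → kept, t2 columns NULL.
- t1 row (uid=4): matches 2 t2 row(s) → 2 output row(s).
- t1 row (uid=7): no match → kept, t2 columns NULL.
- t1 row (uid=6): no match → kept, t2 columns NULL.
- t1 row (uid=4): matches 2 t2 row(s) → 2 output row(s).
- t1 row (uid=3): no match → kept, t2 columns NULL.
- 6 t2 row(s) had no t1 match → kept, t1 columns NULL.
Total: 6 matched + 10 padded = 16 rows.

16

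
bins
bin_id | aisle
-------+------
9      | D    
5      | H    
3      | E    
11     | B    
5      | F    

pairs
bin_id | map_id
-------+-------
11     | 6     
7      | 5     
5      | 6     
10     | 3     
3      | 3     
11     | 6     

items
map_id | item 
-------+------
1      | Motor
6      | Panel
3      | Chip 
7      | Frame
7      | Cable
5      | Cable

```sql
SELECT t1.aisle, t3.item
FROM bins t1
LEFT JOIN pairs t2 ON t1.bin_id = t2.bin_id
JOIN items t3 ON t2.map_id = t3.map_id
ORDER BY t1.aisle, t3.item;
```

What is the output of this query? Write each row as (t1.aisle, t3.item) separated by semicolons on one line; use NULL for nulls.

Step 1 — t1 LEFT JOIN t2 on bin_id → 6 row(s).
Then INNER JOIN `items t3` on map_id: keep only rows whose t2.map_id appears in t3.

(B, Panel); (B, Panel); (E, Chip); (F, Panel); (H, Panel)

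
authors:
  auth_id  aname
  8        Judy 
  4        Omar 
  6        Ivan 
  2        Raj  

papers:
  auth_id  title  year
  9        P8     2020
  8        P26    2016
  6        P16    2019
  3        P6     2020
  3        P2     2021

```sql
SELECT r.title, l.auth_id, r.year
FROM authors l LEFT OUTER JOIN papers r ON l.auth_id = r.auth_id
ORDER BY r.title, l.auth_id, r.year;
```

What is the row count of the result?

4

LEFT JOIN keeps every row from `authors`; unmatched rows get NULL for `papers`'s columns.
Matching on l.auth_id = r.auth_id.
- l row (auth_id=8): matches 1 r row(s) → 1 output row(s).
- l row (auth_id=4): no match → kept, r columns NULL.
- l row (auth_id=6): matches 1 r row(s) → 1 output row(s).
- l row (auth_id=2): no match → kept, r columns NULL.
Total: 2 matched + 2 padded = 4 rows.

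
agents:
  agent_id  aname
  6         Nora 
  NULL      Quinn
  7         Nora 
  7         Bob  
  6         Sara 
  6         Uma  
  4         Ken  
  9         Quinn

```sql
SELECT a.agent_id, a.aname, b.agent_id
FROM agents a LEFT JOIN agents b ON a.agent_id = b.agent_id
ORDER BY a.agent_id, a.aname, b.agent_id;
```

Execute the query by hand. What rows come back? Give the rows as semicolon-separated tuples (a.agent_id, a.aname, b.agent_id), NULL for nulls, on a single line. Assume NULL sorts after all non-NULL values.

(4, Ken, 4); (6, Nora, 6); (6, Nora, 6); (6, Nora, 6); (6, Sara, 6); (6, Sara, 6); (6, Sara, 6); (6, Uma, 6); (6, Uma, 6); (6, Uma, 6); (7, Bob, 7); (7, Bob, 7); (7, Nora, 7); (7, Nora, 7); (9, Quinn, 9); (NULL, Quinn, NULL)

LEFT JOIN keeps every row from `agents a`; unmatched rows get NULL for `agents b`'s columns.
Matching on a.agent_id = b.agent_id. A NULL in a compared column never satisfies the condition.
Matched pairs: 15; unmatched a rows kept: 1.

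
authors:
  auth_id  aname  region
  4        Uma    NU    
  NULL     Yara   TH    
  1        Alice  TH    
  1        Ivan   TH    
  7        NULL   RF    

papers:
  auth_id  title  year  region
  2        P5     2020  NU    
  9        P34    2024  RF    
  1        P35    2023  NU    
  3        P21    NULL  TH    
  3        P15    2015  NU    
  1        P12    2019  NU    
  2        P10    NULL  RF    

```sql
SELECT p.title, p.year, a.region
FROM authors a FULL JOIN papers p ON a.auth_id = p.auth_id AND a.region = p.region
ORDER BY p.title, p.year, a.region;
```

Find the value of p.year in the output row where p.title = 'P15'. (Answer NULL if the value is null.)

2015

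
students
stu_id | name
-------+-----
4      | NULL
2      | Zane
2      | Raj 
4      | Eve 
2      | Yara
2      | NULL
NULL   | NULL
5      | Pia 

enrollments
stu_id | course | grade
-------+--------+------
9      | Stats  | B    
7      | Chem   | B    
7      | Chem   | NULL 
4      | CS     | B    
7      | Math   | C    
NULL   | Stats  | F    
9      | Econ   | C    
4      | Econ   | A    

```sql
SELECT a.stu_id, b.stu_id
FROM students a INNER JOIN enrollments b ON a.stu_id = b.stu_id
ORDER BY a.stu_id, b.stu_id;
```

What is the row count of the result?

4

INNER JOIN keeps only pairs where the ON condition holds.
Matching on a.stu_id = b.stu_id. A NULL in a compared column never satisfies the condition.
Matched pairs: 4.
Total: 4 rows.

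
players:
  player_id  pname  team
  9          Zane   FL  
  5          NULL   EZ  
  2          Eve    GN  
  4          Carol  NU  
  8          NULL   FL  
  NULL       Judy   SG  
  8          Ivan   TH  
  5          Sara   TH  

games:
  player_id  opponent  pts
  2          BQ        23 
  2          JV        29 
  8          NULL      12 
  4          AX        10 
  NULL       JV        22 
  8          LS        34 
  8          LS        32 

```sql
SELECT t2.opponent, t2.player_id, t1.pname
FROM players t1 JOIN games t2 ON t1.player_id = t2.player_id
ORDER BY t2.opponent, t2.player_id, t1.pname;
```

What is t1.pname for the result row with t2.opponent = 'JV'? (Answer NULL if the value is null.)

INNER JOIN keeps only pairs where the ON condition holds.
Matching on t1.player_id = t2.player_id. A NULL in a compared column never satisfies the condition.
- t1[0] player_id=9 → no match; dropped.
- t1[1] player_id=5 → no match; dropped.
- t1[2] player_id=2 → 2 match(es) in t2 → 2 row(s).
- t1[3] player_id=4 → 1 match(es) in t2 → 1 row(s).
- t1[4] player_id=8 → 3 match(es) in t2 → 3 row(s).
- t1[5] player_id=NULL → no match; dropped.
- t1[6] player_id=8 → 3 match(es) in t2 → 3 row(s).
- t1[7] player_id=5 → no match; dropped.

Eve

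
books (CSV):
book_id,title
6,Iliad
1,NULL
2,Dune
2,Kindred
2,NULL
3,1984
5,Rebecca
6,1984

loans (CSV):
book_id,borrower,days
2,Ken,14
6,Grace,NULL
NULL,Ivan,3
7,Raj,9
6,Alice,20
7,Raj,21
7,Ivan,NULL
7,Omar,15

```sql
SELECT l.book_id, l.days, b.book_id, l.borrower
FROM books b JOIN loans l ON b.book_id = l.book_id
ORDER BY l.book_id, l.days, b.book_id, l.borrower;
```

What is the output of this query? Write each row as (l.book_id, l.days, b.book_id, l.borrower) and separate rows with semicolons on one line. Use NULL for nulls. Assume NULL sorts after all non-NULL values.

(2, 14, 2, Ken); (2, 14, 2, Ken); (2, 14, 2, Ken); (6, 20, 6, Alice); (6, 20, 6, Alice); (6, NULL, 6, Grace); (6, NULL, 6, Grace)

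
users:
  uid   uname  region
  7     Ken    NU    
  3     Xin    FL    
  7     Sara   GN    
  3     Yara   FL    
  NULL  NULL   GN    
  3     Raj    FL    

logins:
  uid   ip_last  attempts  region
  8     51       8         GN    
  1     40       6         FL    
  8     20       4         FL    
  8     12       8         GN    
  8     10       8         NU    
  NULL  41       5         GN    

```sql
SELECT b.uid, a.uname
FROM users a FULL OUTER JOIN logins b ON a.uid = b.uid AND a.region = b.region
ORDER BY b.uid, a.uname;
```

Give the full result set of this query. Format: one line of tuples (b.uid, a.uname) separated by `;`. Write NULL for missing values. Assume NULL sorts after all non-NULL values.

FULL OUTER JOIN keeps every row from both sides; unmatched rows get NULL for the other side's columns.
Matching on a.uid = b.uid AND a.region = b.region. A NULL in a compared column never satisfies the condition.
- uid=7, region=NU: no b row matches, row kept with b columns NULL.
- uid=3, region=FL: no b row matches, row kept with b columns NULL.
- uid=7, region=GN: no b row matches, row kept with b columns NULL.
- uid=3, region=FL: no b row matches, row kept with b columns NULL.
- uid=NULL, region=GN: no b row matches, row kept with b columns NULL.
- uid=3, region=FL: no b row matches, row kept with b columns NULL.
- 6 b row(s) had no a match → kept, a columns NULL.

(1, NULL); (8, NULL); (8, NULL); (8, NULL); (8, NULL); (NULL, Ken); (NULL, Raj); (NULL, Sara); (NULL, Xin); (NULL, Yara); (NULL, NULL); (NULL, NULL)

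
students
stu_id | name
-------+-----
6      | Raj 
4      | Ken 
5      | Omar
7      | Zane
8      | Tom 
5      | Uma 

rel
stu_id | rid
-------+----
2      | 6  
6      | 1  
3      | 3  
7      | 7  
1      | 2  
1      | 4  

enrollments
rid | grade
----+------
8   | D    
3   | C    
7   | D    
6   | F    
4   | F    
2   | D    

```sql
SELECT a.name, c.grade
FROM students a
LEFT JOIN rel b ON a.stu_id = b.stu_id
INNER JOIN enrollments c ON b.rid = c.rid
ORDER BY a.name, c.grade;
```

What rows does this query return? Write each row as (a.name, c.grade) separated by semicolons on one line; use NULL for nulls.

(Zane, D)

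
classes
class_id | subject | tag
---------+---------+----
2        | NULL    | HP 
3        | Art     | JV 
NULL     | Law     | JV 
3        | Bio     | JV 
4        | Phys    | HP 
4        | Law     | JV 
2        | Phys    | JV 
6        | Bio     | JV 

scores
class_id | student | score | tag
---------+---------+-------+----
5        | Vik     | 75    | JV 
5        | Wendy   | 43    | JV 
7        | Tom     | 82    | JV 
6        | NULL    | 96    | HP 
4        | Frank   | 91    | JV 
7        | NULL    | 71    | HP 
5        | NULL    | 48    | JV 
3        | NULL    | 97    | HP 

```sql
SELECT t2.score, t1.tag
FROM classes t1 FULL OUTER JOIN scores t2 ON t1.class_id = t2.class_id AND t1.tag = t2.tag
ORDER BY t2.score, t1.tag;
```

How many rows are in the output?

FULL OUTER JOIN keeps every row from both sides; unmatched rows get NULL for the other side's columns.
Matching on t1.class_id = t2.class_id AND t1.tag = t2.tag. A NULL in a compared column never satisfies the condition.
- t1 row (class_id=2, tag=HP): no match → kept, t2 columns NULL.
- t1 row (class_id=3, tag=JV): no match → kept, t2 columns NULL.
- t1 row (class_id=NULL, tag=JV): no match → kept, t2 columns NULL.
- t1 row (class_id=3, tag=JV): no match → kept, t2 columns NULL.
- t1 row (class_id=4, tag=HP): no match → kept, t2 columns NULL.
- t1 row (class_id=4, tag=JV): matches 1 t2 row(s) → 1 output row(s).
- t1 row (class_id=2, tag=JV): no match → kept, t2 columns NULL.
- t1 row (class_id=6, tag=JV): no match → kept, t2 columns NULL.
- plus 7 unmatched t2 row(s), each kept with NULL t1 columns.
Total: 1 matched + 14 padded = 15 rows.

15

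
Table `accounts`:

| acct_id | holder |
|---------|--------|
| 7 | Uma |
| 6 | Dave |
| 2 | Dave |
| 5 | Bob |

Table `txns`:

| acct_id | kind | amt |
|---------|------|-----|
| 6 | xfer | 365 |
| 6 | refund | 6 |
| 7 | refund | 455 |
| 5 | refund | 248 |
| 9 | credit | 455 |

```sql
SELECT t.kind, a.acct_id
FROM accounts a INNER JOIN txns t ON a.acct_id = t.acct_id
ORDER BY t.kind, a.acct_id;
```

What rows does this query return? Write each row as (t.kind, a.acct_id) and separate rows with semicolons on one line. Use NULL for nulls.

INNER JOIN keeps only pairs where the ON condition holds.
Matching on a.acct_id = t.acct_id.
- a (acct_id=7) pairs with 1 row(s) of t.
- a (acct_id=6) pairs with 2 row(s) of t.
- a (acct_id=2) has no partner → excluded.
- a (acct_id=5) pairs with 1 row(s) of t.
After projecting and ordering:
t.kind | a.acct_id
refund | 5
refund | 6
refund | 7
xfer | 6

(refund, 5); (refund, 6); (refund, 7); (xfer, 6)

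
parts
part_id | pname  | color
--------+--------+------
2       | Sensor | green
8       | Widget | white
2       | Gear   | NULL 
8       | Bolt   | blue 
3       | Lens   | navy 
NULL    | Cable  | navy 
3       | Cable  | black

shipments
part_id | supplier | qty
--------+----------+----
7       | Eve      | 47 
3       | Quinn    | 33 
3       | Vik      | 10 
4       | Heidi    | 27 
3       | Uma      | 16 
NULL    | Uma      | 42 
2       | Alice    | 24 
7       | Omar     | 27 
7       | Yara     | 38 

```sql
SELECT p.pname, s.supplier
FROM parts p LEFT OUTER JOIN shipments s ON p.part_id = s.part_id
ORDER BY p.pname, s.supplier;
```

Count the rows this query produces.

LEFT JOIN keeps every row from `parts`; unmatched rows get NULL for `shipments`'s columns.
Matching on p.part_id = s.part_id. A NULL in a compared column never satisfies the condition.
- p (part_id=2) pairs with 1 row(s) of s.
- p (part_id=8) has no partner → padded with NULL.
- p (part_id=2) pairs with 1 row(s) of s.
- p (part_id=8) has no partner → padded with NULL.
- p (part_id=3) pairs with 3 row(s) of s.
- p (part_id=NULL) has no partner → padded with NULL.
- p (part_id=3) pairs with 3 row(s) of s.
Total: 8 matched + 3 padded = 11 rows.

11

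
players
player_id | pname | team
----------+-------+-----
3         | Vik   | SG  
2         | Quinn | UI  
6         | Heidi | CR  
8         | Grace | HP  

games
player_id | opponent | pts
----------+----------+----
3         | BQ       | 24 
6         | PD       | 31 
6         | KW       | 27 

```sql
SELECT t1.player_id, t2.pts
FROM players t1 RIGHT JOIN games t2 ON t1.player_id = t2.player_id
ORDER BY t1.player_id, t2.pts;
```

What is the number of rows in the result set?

RIGHT JOIN keeps every row from `games`; unmatched rows get NULL for `players`'s columns.
Matching on t1.player_id = t2.player_id.
Matched pairs: 3; unmatched t2 rows kept: 0.
Total: 3 rows.

3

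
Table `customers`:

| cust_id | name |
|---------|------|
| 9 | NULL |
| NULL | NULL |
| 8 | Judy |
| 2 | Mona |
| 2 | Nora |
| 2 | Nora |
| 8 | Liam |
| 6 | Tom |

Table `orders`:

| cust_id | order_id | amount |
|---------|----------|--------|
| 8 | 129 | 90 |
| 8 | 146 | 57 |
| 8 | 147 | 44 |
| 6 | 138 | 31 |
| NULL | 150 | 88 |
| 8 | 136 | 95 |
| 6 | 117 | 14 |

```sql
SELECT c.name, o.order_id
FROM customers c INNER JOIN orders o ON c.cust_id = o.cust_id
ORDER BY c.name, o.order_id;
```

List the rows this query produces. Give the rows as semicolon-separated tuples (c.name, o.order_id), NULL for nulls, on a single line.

INNER JOIN keeps only pairs where the ON condition holds.
Matching on c.cust_id = o.cust_id. A NULL in a compared column never satisfies the condition.
Matched pairs: 10.

(Judy, 129); (Judy, 136); (Judy, 146); (Judy, 147); (Liam, 129); (Liam, 136); (Liam, 146); (Liam, 147); (Tom, 117); (Tom, 138)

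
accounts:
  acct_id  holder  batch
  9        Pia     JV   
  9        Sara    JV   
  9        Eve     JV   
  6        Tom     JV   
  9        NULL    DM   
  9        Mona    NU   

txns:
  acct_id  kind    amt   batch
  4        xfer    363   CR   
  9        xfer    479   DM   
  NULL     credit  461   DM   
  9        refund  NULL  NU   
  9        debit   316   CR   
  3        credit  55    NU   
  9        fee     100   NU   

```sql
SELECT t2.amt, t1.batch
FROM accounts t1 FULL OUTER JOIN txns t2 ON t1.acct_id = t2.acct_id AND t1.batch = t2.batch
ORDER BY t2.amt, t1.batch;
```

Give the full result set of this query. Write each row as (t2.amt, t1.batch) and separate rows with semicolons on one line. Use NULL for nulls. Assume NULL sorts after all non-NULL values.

FULL OUTER JOIN keeps every row from both sides; unmatched rows get NULL for the other side's columns.
Matching on t1.acct_id = t2.acct_id AND t1.batch = t2.batch. A NULL in a compared column never satisfies the condition.
- acct_id=9, batch=JV: no t2 row matches, row kept with t2 columns NULL.
- acct_id=9, batch=JV: no t2 row matches, row kept with t2 columns NULL.
- acct_id=9, batch=JV: no t2 row matches, row kept with t2 columns NULL.
- acct_id=6, batch=JV: no t2 row matches, row kept with t2 columns NULL.
- acct_id=9, batch=DM: 1 matching t2 row(s), so 1 row(s) emitted.
- acct_id=9, batch=NU: 2 matching t2 row(s), so 2 row(s) emitted.
- 4 row(s) from t2 found no t1 partner → padded with NULL.

(55, NULL); (100, NU); (316, NULL); (363, NULL); (461, NULL); (479, DM); (NULL, JV); (NULL, JV); (NULL, JV); (NULL, JV); (NULL, NU)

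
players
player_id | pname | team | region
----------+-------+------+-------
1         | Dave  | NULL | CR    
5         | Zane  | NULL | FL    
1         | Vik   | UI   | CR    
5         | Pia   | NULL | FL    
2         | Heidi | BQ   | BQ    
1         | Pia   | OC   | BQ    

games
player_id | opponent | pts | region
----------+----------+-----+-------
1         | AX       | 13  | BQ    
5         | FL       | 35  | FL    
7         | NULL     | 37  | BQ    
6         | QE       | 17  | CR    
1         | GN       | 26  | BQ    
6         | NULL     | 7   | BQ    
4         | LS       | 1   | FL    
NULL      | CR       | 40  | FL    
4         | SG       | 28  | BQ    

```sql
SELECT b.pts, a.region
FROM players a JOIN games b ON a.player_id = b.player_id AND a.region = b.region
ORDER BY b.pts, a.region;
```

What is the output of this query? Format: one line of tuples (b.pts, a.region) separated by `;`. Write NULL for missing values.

(13, BQ); (26, BQ); (35, FL); (35, FL)

INNER JOIN keeps only pairs where the ON condition holds.
Matching on a.player_id = b.player_id AND a.region = b.region. A NULL in a compared column never satisfies the condition.
- a row (player_id=1, region=CR): no match → dropped.
- a row (player_id=5, region=FL): matches 1 b row(s) → 1 output row(s).
- a row (player_id=1, region=CR): no match → dropped.
- a row (player_id=5, region=FL): matches 1 b row(s) → 1 output row(s).
- a row (player_id=2, region=BQ): no match → dropped.
- a row (player_id=1, region=BQ): matches 2 b row(s) → 2 output row(s).
After projecting and ordering:
b.pts | a.region
13 | BQ
26 | BQ
35 | FL
35 | FL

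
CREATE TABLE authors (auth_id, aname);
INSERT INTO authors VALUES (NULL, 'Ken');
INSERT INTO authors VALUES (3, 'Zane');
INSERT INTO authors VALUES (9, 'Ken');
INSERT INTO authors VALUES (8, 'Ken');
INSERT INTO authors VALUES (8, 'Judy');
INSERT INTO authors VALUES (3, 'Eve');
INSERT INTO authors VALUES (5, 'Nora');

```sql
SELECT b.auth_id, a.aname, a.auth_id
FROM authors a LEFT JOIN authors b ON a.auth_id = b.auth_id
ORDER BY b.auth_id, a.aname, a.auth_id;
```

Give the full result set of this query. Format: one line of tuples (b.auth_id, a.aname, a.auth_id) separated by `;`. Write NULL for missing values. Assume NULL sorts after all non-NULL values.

(3, Eve, 3); (3, Eve, 3); (3, Zane, 3); (3, Zane, 3); (5, Nora, 5); (8, Judy, 8); (8, Judy, 8); (8, Ken, 8); (8, Ken, 8); (9, Ken, 9); (NULL, Ken, NULL)

LEFT JOIN keeps every row from `authors a`; unmatched rows get NULL for `authors b`'s columns.
Matching on a.auth_id = b.auth_id. A NULL in a compared column never satisfies the condition.
- a (auth_id=NULL) has no partner → padded with NULL.
- a (auth_id=3) pairs with 2 row(s) of b.
- a (auth_id=9) pairs with 1 row(s) of b.
- a (auth_id=8) pairs with 2 row(s) of b.
- a (auth_id=8) pairs with 2 row(s) of b.
- a (auth_id=3) pairs with 2 row(s) of b.
- a (auth_id=5) pairs with 1 row(s) of b.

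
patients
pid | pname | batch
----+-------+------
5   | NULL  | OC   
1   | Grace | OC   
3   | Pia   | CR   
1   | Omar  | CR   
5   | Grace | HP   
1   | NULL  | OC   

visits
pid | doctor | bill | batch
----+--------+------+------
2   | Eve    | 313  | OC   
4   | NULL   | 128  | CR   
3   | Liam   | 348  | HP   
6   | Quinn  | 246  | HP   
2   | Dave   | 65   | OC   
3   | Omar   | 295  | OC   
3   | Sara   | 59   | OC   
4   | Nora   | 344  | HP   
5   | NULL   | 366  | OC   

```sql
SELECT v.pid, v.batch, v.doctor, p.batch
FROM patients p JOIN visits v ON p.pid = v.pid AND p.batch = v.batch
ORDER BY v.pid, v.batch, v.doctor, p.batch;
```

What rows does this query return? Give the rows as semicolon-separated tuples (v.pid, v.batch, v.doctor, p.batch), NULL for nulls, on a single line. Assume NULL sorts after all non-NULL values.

INNER JOIN keeps only pairs where the ON condition holds.
Matching on p.pid = v.pid AND p.batch = v.batch.
- p (pid=5, batch=OC) pairs with 1 row(s) of v.
- p (pid=1, batch=OC) has no partner → excluded.
- p (pid=3, batch=CR) has no partner → excluded.
- p (pid=1, batch=CR) has no partner → excluded.
- p (pid=5, batch=HP) has no partner → excluded.
- p (pid=1, batch=OC) has no partner → excluded.
After projecting and ordering:
v.pid | v.batch | v.doctor | p.batch
5 | OC | NULL | OC

(5, OC, NULL, OC)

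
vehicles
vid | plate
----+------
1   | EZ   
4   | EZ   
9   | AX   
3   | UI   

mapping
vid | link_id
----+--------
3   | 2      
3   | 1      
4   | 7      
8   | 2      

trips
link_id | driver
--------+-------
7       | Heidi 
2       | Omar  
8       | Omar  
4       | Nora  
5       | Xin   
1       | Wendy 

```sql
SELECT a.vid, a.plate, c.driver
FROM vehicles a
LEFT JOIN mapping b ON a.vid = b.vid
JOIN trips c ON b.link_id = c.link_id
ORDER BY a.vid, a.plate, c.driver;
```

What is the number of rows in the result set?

Step 1 — a LEFT JOIN b on vid → 5 row(s).
Then INNER JOIN `trips c` on link_id: keep only rows whose b.link_id appears in c.
Result: 3 row(s).

3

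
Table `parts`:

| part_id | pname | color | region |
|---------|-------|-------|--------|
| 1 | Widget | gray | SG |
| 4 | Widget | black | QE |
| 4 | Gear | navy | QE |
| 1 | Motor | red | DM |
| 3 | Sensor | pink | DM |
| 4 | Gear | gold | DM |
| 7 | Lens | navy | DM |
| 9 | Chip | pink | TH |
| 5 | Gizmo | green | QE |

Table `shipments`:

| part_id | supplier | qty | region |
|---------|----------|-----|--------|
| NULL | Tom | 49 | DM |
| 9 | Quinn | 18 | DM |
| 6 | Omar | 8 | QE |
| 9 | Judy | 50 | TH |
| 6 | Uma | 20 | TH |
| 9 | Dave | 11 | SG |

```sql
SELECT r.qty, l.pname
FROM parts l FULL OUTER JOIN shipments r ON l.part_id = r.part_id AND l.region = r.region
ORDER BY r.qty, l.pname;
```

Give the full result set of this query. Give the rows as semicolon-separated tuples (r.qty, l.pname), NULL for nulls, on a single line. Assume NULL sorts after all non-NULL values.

FULL OUTER JOIN keeps every row from both sides; unmatched rows get NULL for the other side's columns.
Matching on l.part_id = r.part_id AND l.region = r.region. A NULL in a compared column never satisfies the condition.
- l row (part_id=1, region=SG): no match → kept, r columns NULL.
- l row (part_id=4, region=QE): no match → kept, r columns NULL.
- l row (part_id=4, region=QE): no match → kept, r columns NULL.
- l row (part_id=1, region=DM): no match → kept, r columns NULL.
- l row (part_id=3, region=DM): no match → kept, r columns NULL.
- l row (part_id=4, region=DM): no match → kept, r columns NULL.
- l row (part_id=7, region=DM): no match → kept, r columns NULL.
- l row (part_id=9, region=TH): matches 1 r row(s) → 1 output row(s).
- l row (part_id=5, region=QE): no match → kept, r columns NULL.
- 5 r row(s) had no l match → kept, l columns NULL.

(8, NULL); (11, NULL); (18, NULL); (20, NULL); (49, NULL); (50, Chip); (NULL, Gear); (NULL, Gear); (NULL, Gizmo); (NULL, Lens); (NULL, Motor); (NULL, Sensor); (NULL, Widget); (NULL, Widget)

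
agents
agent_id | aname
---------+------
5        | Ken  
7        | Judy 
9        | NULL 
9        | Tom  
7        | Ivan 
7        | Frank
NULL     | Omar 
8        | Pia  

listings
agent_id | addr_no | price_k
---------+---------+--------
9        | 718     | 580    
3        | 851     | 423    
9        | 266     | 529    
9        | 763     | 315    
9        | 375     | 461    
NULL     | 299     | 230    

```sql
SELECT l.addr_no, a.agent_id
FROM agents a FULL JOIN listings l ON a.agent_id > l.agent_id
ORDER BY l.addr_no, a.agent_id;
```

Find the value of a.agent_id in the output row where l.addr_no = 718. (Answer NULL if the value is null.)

NULL

FULL OUTER JOIN keeps every row from both sides; unmatched rows get NULL for the other side's columns.
Matching on a.agent_id > l.agent_id. A NULL in a compared column never satisfies the condition.
- a row (agent_id=5): matches 1 l row(s) → 1 output row(s).
- a row (agent_id=7): matches 1 l row(s) → 1 output row(s).
- a row (agent_id=9): matches 1 l row(s) → 1 output row(s).
- a row (agent_id=9): matches 1 l row(s) → 1 output row(s).
- a row (agent_id=7): matches 1 l row(s) → 1 output row(s).
- a row (agent_id=7): matches 1 l row(s) → 1 output row(s).
- a row (agent_id=NULL): no match → kept, l columns NULL.
- a row (agent_id=8): matches 1 l row(s) → 1 output row(s).
- 5 l row(s) had no a match → kept, a columns NULL.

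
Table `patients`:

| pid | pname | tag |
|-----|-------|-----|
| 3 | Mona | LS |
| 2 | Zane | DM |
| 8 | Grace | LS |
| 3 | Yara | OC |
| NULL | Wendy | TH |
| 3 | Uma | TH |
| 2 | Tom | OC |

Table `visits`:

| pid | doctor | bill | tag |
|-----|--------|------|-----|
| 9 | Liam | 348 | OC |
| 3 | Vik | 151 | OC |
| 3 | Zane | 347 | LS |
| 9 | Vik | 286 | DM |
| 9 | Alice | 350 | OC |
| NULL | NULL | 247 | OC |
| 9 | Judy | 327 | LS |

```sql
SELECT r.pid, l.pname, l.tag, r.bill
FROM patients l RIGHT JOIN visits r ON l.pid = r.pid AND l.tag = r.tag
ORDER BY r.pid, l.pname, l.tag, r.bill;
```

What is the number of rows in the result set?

RIGHT JOIN keeps every row from `visits`; unmatched rows get NULL for `patients`'s columns.
Matching on l.pid = r.pid AND l.tag = r.tag. A NULL in a compared column never satisfies the condition.
- pid=3, tag=LS: 1 matching r row(s), so 1 row(s) emitted.
- pid=2, tag=DM: no matching r row.
- pid=8, tag=LS: no matching r row.
- pid=3, tag=OC: 1 matching r row(s), so 1 row(s) emitted.
- pid=NULL, tag=TH: no matching r row.
- pid=3, tag=TH: no matching r row.
- pid=2, tag=OC: no matching r row.
- 5 row(s) from r found no l partner → padded with NULL.
Total: 2 matched + 5 padded = 7 rows.

7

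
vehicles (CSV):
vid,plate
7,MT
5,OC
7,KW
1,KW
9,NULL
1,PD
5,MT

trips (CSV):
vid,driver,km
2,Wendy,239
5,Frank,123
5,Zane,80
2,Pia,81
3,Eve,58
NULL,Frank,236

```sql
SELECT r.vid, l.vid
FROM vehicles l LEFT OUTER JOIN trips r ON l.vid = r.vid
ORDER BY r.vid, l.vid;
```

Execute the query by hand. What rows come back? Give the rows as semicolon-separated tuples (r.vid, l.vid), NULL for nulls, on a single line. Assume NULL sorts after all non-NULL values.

(5, 5); (5, 5); (5, 5); (5, 5); (NULL, 1); (NULL, 1); (NULL, 7); (NULL, 7); (NULL, 9)

LEFT JOIN keeps every row from `vehicles`; unmatched rows get NULL for `trips`'s columns.
Matching on l.vid = r.vid. A NULL in a compared column never satisfies the condition.
- l[0] vid=7 → no match; kept with NULLs on the r side.
- l[1] vid=5 → 2 match(es) in r → 2 row(s).
- l[2] vid=7 → no match; kept with NULLs on the r side.
- l[3] vid=1 → no match; kept with NULLs on the r side.
- l[4] vid=9 → no match; kept with NULLs on the r side.
- l[5] vid=1 → no match; kept with NULLs on the r side.
- l[6] vid=5 → 2 match(es) in r → 2 row(s).
After projecting and ordering:
r.vid | l.vid
5 | 5
5 | 5
5 | 5
5 | 5
NULL | 1
NULL | 1
NULL | 7
NULL | 7
NULL | 9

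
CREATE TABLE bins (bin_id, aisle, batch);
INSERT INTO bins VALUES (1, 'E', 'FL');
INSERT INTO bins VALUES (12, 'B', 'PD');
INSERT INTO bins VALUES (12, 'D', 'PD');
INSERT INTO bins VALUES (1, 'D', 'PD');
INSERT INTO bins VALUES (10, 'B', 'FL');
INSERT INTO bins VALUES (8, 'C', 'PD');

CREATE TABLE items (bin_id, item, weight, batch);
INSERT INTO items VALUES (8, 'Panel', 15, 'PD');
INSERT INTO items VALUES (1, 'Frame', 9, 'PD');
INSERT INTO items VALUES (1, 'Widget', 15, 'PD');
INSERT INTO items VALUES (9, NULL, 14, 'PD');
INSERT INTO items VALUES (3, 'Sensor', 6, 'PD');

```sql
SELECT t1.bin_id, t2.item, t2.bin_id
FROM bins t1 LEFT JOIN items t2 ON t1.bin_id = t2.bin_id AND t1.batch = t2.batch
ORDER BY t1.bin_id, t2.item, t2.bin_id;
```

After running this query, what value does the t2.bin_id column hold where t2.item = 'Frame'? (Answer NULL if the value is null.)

LEFT JOIN keeps every row from `bins`; unmatched rows get NULL for `items`'s columns.
Matching on t1.bin_id = t2.bin_id AND t1.batch = t2.batch.
Matched pairs: 3; unmatched t1 rows kept: 4.

1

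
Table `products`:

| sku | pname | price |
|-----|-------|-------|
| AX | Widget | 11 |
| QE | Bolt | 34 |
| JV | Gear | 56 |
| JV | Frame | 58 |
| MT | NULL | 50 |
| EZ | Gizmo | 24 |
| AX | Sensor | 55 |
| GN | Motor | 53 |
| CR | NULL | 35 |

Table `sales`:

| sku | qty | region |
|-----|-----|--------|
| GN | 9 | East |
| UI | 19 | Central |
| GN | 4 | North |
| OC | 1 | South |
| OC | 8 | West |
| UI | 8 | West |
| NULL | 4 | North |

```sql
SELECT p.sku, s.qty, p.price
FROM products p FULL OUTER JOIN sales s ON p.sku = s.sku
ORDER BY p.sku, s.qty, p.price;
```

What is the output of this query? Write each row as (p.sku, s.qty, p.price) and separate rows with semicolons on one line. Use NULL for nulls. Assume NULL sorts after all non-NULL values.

(AX, NULL, 11); (AX, NULL, 55); (CR, NULL, 35); (EZ, NULL, 24); (GN, 4, 53); (GN, 9, 53); (JV, NULL, 56); (JV, NULL, 58); (MT, NULL, 50); (QE, NULL, 34); (NULL, 1, NULL); (NULL, 4, NULL); (NULL, 8, NULL); (NULL, 8, NULL); (NULL, 19, NULL)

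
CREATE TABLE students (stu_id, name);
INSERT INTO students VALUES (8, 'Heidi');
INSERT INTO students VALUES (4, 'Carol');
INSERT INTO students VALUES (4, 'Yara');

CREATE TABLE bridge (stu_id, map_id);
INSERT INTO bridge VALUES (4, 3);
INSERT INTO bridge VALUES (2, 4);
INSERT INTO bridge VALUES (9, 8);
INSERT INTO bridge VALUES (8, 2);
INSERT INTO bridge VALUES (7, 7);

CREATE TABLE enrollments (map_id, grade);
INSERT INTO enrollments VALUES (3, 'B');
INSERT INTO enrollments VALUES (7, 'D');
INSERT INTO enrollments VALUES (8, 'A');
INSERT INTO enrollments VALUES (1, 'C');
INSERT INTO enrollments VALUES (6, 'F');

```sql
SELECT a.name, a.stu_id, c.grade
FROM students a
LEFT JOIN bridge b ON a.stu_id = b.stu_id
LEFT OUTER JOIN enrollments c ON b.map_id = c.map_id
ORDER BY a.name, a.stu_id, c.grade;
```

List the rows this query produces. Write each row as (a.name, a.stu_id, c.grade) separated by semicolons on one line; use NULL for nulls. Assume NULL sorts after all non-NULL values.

Evaluate left to right. First `students a LEFT JOIN bridge b` on stu_id: 3 row(s).
Then LEFT JOIN `enrollments c` on map_id: each of those 3 rows is kept; rows whose b.map_id has no match in c get NULL for c's columns.

(Carol, 4, B); (Heidi, 8, NULL); (Yara, 4, B)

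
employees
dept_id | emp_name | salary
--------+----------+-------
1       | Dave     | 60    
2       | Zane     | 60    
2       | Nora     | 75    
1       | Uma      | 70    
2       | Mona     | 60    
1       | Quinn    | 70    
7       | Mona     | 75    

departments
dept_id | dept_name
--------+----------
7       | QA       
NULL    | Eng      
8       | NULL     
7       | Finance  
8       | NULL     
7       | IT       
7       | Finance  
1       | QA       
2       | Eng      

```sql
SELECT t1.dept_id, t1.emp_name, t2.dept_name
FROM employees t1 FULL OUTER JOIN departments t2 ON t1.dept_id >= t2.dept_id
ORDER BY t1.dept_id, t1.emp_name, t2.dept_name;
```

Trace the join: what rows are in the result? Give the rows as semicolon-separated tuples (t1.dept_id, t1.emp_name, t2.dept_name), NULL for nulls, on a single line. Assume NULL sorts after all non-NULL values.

(1, Dave, QA); (1, Quinn, QA); (1, Uma, QA); (2, Mona, Eng); (2, Mona, QA); (2, Nora, Eng); (2, Nora, QA); (2, Zane, Eng); (2, Zane, QA); (7, Mona, Eng); (7, Mona, Finance); (7, Mona, Finance); (7, Mona, IT); (7, Mona, QA); (7, Mona, QA); (NULL, NULL, Eng); (NULL, NULL, NULL); (NULL, NULL, NULL)

FULL OUTER JOIN keeps every row from both sides; unmatched rows get NULL for the other side's columns.
Matching on t1.dept_id >= t2.dept_id. A NULL in a compared column never satisfies the condition.
Matched pairs: 15; unmatched t1 rows kept: 0; unmatched t2 rows kept: 3.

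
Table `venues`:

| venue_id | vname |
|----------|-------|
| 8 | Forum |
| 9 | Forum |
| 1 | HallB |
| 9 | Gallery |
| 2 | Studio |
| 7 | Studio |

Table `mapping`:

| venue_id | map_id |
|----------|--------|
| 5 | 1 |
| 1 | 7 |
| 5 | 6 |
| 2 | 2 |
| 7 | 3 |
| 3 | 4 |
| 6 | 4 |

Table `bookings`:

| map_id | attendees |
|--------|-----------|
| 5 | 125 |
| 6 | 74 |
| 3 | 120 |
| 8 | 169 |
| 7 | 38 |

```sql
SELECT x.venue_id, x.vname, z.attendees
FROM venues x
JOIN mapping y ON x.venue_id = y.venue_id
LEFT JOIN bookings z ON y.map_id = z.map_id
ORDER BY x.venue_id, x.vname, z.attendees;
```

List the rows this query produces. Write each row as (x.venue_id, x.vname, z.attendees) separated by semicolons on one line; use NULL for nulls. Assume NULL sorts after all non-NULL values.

Evaluate left to right. First `venues x INNER JOIN mapping y` on venue_id: 3 row(s).
Then LEFT JOIN `bookings z` on map_id: each of those 3 rows is kept; rows whose y.map_id has no match in z get NULL for z's columns.

(1, HallB, 38); (2, Studio, NULL); (7, Studio, 120)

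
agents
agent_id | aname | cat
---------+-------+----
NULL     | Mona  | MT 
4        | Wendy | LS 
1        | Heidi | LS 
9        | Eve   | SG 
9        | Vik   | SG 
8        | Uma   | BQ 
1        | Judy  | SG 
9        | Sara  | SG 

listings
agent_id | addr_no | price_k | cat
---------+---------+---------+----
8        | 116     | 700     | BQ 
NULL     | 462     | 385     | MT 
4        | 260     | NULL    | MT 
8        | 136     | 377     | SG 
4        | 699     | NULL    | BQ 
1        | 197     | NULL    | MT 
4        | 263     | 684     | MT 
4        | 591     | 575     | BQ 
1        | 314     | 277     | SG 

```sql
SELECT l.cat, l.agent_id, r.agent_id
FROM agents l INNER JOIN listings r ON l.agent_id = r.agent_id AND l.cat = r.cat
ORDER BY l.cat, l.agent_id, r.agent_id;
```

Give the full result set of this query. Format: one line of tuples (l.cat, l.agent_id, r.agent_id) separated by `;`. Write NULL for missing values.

(BQ, 8, 8); (SG, 1, 1)

INNER JOIN keeps only pairs where the ON condition holds.
Matching on l.agent_id = r.agent_id AND l.cat = r.cat. A NULL in a compared column never satisfies the condition.
- l[0] agent_id=NULL, cat=MT → no match; dropped.
- l[1] agent_id=4, cat=LS → no match; dropped.
- l[2] agent_id=1, cat=LS → no match; dropped.
- l[3] agent_id=9, cat=SG → no match; dropped.
- l[4] agent_id=9, cat=SG → no match; dropped.
- l[5] agent_id=8, cat=BQ → 1 match(es) in r → 1 row(s).
- l[6] agent_id=1, cat=SG → 1 match(es) in r → 1 row(s).
- l[7] agent_id=9, cat=SG → no match; dropped.
After projecting and ordering:
l.cat | l.agent_id | r.agent_id
BQ | 8 | 8
SG | 1 | 1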